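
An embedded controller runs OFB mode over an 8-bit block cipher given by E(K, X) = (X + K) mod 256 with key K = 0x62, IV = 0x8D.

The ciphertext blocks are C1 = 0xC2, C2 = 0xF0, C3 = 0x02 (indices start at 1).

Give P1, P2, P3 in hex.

OFB decryption: S_i = E(K, S_{i−1}) with S_{0} = IV; P_i = C_i ⊕ S_i.
P1: S = E(K, 0x8D) = 0xEF; 0xC2 ⊕ 0xEF = 0x2D.
P2: S = E(K, 0xEF) = 0x51; 0xF0 ⊕ 0x51 = 0xA1.
P3: S = E(K, 0x51) = 0xB3; 0x02 ⊕ 0xB3 = 0xB1.

P1 = 0x2D, P2 = 0xA1, P3 = 0xB1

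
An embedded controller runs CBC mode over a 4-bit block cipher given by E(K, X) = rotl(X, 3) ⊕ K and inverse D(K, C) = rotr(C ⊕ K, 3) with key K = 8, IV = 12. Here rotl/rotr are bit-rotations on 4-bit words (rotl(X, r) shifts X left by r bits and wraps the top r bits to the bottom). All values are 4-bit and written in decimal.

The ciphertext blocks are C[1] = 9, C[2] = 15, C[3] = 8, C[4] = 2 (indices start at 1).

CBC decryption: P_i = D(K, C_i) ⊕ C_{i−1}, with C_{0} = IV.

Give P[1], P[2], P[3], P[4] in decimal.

P[1]: D(K, 9) = 2; 2 ⊕ 12 = 14.
P[2]: D(K, 15) = 14; 14 ⊕ 9 = 7.
P[3]: D(K, 8) = 0; 0 ⊕ 15 = 15.
P[4]: D(K, 2) = 5; 5 ⊕ 8 = 13.

P[1] = 14, P[2] = 7, P[3] = 15, P[4] = 13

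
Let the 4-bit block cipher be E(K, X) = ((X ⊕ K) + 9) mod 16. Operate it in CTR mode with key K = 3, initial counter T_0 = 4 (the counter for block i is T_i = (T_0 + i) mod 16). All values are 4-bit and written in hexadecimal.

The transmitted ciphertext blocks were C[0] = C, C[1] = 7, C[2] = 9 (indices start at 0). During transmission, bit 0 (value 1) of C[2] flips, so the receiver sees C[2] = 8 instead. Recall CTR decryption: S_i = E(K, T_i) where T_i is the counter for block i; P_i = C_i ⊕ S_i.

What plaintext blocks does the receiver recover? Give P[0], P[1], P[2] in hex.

Only C[2] changed, to 8. In CTR, a change in C_i flips the same bit in P_i only; the keystream is unaffected. Decrypting the received ciphertext:
P[0]: T = 4, S = E(K, T) = 0; C ⊕ 0 = C.
P[1]: T = 5, S = E(K, T) = F; 7 ⊕ F = 8.
P[2]: T = 6, S = E(K, T) = E; 8 ⊕ E = 6.
Blocks that differ from the original plaintext: P[2].

P[0] = C, P[1] = 8, P[2] = 6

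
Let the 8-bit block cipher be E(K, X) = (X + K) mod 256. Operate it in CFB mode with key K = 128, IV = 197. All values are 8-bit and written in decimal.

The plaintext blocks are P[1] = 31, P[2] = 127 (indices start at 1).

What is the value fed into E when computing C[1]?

CFB encryption: C_i = P_i ⊕ E(K, C_{i−1}), with C_{0} = IV.
C[1]: E(K, 197) = 69; 31 ⊕ 69 = 90.
So the input to E for block [1] is 197.

197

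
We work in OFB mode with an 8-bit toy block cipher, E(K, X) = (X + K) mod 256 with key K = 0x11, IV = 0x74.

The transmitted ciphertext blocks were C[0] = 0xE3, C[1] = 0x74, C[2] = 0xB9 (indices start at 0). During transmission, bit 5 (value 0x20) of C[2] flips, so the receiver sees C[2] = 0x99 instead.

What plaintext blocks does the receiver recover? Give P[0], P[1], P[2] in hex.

P[0] = 0x66, P[1] = 0xE2, P[2] = 0x3E

OFB decryption: S_i = E(K, S_{i−1}) with S_{−1} = IV; P_i = C_i ⊕ S_i.
Only C[2] changed, to 0x99. In OFB, a change in C_i flips the same bit in P_i only; the keystream is unaffected. Decrypting the received ciphertext:
P[0]: S = E(K, 0x74) = 0x85; 0xE3 ⊕ 0x85 = 0x66.
P[1]: S = E(K, 0x85) = 0x96; 0x74 ⊕ 0x96 = 0xE2.
P[2]: S = E(K, 0x96) = 0xA7; 0x99 ⊕ 0xA7 = 0x3E.
Blocks that differ from the original plaintext: P[2].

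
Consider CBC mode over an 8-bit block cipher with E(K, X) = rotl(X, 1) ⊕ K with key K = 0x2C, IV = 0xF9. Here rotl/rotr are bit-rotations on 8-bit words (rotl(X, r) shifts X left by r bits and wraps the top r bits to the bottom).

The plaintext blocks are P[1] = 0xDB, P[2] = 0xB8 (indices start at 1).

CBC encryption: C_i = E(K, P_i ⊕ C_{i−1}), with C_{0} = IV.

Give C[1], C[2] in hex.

C[1]: P[1] ⊕ 0xF9 = 0x22; E(K, 0x22) = 0x68.
C[2]: P[2] ⊕ 0x68 = 0xD0; E(K, 0xD0) = 0x8D.

C[1] = 0x68, C[2] = 0x8D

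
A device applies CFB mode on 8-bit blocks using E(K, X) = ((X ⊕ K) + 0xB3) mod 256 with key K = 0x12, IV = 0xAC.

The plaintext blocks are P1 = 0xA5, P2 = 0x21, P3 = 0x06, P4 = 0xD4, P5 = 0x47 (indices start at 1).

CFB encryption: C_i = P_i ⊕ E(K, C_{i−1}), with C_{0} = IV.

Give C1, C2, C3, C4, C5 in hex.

C1 = 0xD4, C2 = 0x58, C3 = 0xFB, C4 = 0x48, C5 = 0x4A

C1: E(K, 0xAC) = 0x71; 0xA5 ⊕ 0x71 = 0xD4.
C2: E(K, 0xD4) = 0x79; 0x21 ⊕ 0x79 = 0x58.
C3: E(K, 0x58) = 0xFD; 0x06 ⊕ 0xFD = 0xFB.
C4: E(K, 0xFB) = 0x9C; 0xD4 ⊕ 0x9C = 0x48.
C5: E(K, 0x48) = 0x0D; 0x47 ⊕ 0x0D = 0x4A.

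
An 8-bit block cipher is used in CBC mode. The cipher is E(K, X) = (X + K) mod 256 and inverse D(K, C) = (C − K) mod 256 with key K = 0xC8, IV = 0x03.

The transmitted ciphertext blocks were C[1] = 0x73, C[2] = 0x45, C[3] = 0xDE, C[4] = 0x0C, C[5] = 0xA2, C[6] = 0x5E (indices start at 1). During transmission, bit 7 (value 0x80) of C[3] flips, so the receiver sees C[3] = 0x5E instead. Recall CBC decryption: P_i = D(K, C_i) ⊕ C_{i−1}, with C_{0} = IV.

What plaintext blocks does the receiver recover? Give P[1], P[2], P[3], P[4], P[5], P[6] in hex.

P[1] = 0xA8, P[2] = 0x0E, P[3] = 0xD3, P[4] = 0x1A, P[5] = 0xD6, P[6] = 0x34

Only C[3] changed, to 0x5E. In CBC, a change in C_i garbles P_i and flips the same bit in P_{i+1}. Decrypting the received ciphertext:
P[1]: D(K, 0x73) = 0xAB; 0xAB ⊕ 0x03 = 0xA8.
P[2]: D(K, 0x45) = 0x7D; 0x7D ⊕ 0x73 = 0x0E.
P[3]: D(K, 0x5E) = 0x96; 0x96 ⊕ 0x45 = 0xD3.
P[4]: D(K, 0x0C) = 0x44; 0x44 ⊕ 0x5E = 0x1A.
P[5]: D(K, 0xA2) = 0xDA; 0xDA ⊕ 0x0C = 0xD6.
P[6]: D(K, 0x5E) = 0x96; 0x96 ⊕ 0xA2 = 0x34.
Blocks that differ from the original plaintext: P[3], P[4].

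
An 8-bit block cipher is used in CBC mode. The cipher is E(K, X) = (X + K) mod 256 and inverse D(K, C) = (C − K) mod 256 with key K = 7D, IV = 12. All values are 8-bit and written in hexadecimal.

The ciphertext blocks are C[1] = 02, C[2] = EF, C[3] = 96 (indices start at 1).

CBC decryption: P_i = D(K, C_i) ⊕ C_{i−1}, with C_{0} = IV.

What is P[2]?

P[2]: D(K, EF) = 72; 72 ⊕ 02 = 70.

P[2] = 70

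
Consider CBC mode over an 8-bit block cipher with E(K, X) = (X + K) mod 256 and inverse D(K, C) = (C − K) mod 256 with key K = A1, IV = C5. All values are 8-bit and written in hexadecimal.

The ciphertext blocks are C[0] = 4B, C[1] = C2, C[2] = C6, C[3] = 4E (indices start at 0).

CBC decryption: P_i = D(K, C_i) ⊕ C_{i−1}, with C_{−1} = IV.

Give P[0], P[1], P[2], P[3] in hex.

P[0] = 6F, P[1] = 6A, P[2] = E7, P[3] = 6B

P[0]: D(K, 4B) = AA; AA ⊕ C5 = 6F.
P[1]: D(K, C2) = 21; 21 ⊕ 4B = 6A.
P[2]: D(K, C6) = 25; 25 ⊕ C2 = E7.
P[3]: D(K, 4E) = AD; AD ⊕ C6 = 6B.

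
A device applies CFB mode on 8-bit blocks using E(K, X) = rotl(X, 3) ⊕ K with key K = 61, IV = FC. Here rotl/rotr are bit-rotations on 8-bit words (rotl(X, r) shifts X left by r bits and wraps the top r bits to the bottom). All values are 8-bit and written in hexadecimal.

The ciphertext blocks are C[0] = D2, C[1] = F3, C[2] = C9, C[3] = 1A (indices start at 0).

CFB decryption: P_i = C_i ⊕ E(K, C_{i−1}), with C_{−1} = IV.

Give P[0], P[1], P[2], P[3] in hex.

P[0]: E(K, FC) = 86; D2 ⊕ 86 = 54.
P[1]: E(K, D2) = F7; F3 ⊕ F7 = 04.
P[2]: E(K, F3) = FE; C9 ⊕ FE = 37.
P[3]: E(K, C9) = 2F; 1A ⊕ 2F = 35.

P[0] = 54, P[1] = 04, P[2] = 37, P[3] = 35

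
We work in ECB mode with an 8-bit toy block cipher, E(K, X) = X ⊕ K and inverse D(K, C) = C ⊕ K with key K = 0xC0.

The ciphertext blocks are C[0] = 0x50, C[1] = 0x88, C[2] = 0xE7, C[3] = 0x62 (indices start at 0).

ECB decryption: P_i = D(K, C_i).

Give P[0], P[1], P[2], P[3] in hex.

P[0]: D(K, 0x50) = 0x90.
P[1]: D(K, 0x88) = 0x48.
P[2]: D(K, 0xE7) = 0x27.
P[3]: D(K, 0x62) = 0xA2.

P[0] = 0x90, P[1] = 0x48, P[2] = 0x27, P[3] = 0xA2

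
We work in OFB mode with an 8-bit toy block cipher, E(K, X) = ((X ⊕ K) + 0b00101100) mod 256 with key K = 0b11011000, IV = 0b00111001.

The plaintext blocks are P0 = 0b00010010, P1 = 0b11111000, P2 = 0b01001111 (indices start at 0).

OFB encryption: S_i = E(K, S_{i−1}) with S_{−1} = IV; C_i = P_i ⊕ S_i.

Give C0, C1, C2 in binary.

C0: S = E(K, 0b00111001) = 0b00001101; 0b00010010 ⊕ 0b00001101 = 0b00011111.
C1: S = E(K, 0b00001101) = 0b00000001; 0b11111000 ⊕ 0b00000001 = 0b11111001.
C2: S = E(K, 0b00000001) = 0b00000101; 0b01001111 ⊕ 0b00000101 = 0b01001010.

C0 = 0b00011111, C1 = 0b11111001, C2 = 0b01001010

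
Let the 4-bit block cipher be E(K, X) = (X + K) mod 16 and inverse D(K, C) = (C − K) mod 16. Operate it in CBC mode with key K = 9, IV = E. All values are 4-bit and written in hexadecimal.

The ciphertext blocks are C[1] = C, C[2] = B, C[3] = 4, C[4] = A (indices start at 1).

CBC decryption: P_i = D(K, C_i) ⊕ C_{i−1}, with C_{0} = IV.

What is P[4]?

P[4] = 5

P[4]: D(K, A) = 1; 1 ⊕ 4 = 5.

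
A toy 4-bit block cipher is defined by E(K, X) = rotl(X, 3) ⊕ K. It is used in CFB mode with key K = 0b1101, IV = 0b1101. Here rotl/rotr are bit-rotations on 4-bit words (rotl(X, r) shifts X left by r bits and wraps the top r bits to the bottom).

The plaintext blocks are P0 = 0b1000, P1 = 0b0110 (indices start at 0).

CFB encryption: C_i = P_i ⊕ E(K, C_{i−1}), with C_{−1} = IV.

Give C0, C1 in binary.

C0 = 0b1011, C1 = 0b0110

C0: E(K, 0b1101) = 0b0011; 0b1000 ⊕ 0b0011 = 0b1011.
C1: E(K, 0b1011) = 0b0000; 0b0110 ⊕ 0b0000 = 0b0110.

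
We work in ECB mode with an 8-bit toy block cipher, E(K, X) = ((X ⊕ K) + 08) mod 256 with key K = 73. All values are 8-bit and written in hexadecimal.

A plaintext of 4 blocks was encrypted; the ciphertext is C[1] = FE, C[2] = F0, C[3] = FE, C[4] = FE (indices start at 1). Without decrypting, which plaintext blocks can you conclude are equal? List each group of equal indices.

ECB encrypts each block independently with the same key, so equal ciphertext blocks imply equal plaintext blocks.
C[1] = C[3] = C[4] = FE, so P[1] = P[3] = P[4].

P[1] = P[3] = P[4]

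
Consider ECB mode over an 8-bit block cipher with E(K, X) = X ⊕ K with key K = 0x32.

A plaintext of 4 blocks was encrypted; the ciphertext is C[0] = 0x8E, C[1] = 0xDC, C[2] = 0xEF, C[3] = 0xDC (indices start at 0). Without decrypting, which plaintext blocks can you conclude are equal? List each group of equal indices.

ECB encrypts each block independently with the same key, so equal ciphertext blocks imply equal plaintext blocks.
C[1] = C[3] = 0xDC, so P[1] = P[3].

P[1] = P[3]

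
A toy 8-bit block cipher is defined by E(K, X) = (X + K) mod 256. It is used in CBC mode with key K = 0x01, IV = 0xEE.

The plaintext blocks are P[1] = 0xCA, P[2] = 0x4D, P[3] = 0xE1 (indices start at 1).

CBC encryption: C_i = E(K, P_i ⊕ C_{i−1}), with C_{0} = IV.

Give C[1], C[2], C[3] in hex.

C[1] = 0x25, C[2] = 0x69, C[3] = 0x89

C[1]: P[1] ⊕ 0xEE = 0x24; E(K, 0x24) = 0x25.
C[2]: P[2] ⊕ 0x25 = 0x68; E(K, 0x68) = 0x69.
C[3]: P[3] ⊕ 0x69 = 0x88; E(K, 0x88) = 0x89.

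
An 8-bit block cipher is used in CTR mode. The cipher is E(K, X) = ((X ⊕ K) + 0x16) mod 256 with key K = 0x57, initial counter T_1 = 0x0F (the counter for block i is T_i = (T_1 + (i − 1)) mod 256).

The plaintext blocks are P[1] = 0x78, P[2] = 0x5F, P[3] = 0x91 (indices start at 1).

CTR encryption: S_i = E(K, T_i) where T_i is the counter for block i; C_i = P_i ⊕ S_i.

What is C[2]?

C[1]: T = 0x0F, S = E(K, T) = 0x6E; 0x78 ⊕ 0x6E = 0x16.
C[2]: T = 0x10, S = E(K, T) = 0x5D; 0x5F ⊕ 0x5D = 0x02.

C[2] = 0x02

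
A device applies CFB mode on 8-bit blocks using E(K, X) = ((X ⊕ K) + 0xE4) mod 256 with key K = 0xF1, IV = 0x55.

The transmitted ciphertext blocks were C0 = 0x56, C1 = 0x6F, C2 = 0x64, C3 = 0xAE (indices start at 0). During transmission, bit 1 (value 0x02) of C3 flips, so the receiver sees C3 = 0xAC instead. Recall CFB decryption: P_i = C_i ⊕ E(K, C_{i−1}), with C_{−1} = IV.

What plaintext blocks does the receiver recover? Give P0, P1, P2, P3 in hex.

Only C3 changed, to 0xAC. In CFB, a change in C_i flips the same bit in P_i and garbles P_{i+1}. Decrypting the received ciphertext:
P0: E(K, 0x55) = 0x88; 0x56 ⊕ 0x88 = 0xDE.
P1: E(K, 0x56) = 0x8B; 0x6F ⊕ 0x8B = 0xE4.
P2: E(K, 0x6F) = 0x82; 0x64 ⊕ 0x82 = 0xE6.
P3: E(K, 0x64) = 0x79; 0xAC ⊕ 0x79 = 0xD5.
Blocks that differ from the original plaintext: P3.

P0 = 0xDE, P1 = 0xE4, P2 = 0xE6, P3 = 0xD5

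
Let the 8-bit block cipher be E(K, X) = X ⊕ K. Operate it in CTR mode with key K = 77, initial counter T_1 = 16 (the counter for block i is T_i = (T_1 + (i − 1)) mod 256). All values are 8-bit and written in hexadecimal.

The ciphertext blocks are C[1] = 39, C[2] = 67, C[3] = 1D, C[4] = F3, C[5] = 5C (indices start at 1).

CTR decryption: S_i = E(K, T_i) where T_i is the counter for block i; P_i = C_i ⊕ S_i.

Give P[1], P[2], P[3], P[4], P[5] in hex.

P[1] = 58, P[2] = 07, P[3] = 72, P[4] = 9D, P[5] = 31

P[1]: T = 16, S = E(K, T) = 61; 39 ⊕ 61 = 58.
P[2]: T = 17, S = E(K, T) = 60; 67 ⊕ 60 = 07.
P[3]: T = 18, S = E(K, T) = 6F; 1D ⊕ 6F = 72.
P[4]: T = 19, S = E(K, T) = 6E; F3 ⊕ 6E = 9D.
P[5]: T = 1A, S = E(K, T) = 6D; 5C ⊕ 6D = 31.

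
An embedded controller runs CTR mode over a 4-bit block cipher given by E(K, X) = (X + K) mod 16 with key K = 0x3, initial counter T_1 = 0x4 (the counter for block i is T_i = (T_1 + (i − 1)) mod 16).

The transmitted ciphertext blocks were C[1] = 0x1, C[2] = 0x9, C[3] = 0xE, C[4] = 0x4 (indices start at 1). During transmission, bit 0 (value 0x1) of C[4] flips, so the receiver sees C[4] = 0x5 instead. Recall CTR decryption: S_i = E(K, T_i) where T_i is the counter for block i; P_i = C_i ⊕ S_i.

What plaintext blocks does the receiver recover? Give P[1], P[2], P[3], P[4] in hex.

P[1] = 0x6, P[2] = 0x1, P[3] = 0x7, P[4] = 0xF

Only C[4] changed, to 0x5. In CTR, a change in C_i flips the same bit in P_i only; the keystream is unaffected. Decrypting the received ciphertext:
P[1]: T = 0x4, S = E(K, T) = 0x7; 0x1 ⊕ 0x7 = 0x6.
P[2]: T = 0x5, S = E(K, T) = 0x8; 0x9 ⊕ 0x8 = 0x1.
P[3]: T = 0x6, S = E(K, T) = 0x9; 0xE ⊕ 0x9 = 0x7.
P[4]: T = 0x7, S = E(K, T) = 0xA; 0x5 ⊕ 0xA = 0xF.
Blocks that differ from the original plaintext: P[4].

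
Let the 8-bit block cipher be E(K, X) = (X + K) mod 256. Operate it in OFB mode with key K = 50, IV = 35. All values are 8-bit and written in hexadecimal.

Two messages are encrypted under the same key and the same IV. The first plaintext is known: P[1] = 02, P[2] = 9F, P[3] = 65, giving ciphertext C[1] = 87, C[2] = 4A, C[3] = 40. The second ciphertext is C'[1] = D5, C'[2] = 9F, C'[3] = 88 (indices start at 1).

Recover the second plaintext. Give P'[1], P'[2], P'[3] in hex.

In OFB with a reused IV, both messages share the same keystream S_i, so C_i ⊕ C'_i = P_i ⊕ P'_i and thus P'_i = P_i ⊕ C_i ⊕ C'_i.
P'[1]: 02 ⊕ 87 ⊕ D5 = 50.
P'[2]: 9F ⊕ 4A ⊕ 9F = 4A.
P'[3]: 65 ⊕ 40 ⊕ 88 = AD.

P'[1] = 50, P'[2] = 4A, P'[3] = AD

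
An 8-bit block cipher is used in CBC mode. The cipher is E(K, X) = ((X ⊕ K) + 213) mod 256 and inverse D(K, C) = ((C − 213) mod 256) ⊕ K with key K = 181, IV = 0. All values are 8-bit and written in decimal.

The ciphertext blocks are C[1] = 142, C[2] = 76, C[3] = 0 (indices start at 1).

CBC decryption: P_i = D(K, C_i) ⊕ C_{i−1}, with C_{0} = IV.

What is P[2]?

P[2]: D(K, 76) = 194; 194 ⊕ 142 = 76.

P[2] = 76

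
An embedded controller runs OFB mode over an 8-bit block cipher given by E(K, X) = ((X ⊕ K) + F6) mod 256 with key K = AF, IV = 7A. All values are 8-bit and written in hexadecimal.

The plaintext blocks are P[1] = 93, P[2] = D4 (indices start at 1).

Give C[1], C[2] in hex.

C[1] = 58, C[2] = 8E

OFB encryption: S_i = E(K, S_{i−1}) with S_{0} = IV; C_i = P_i ⊕ S_i.
C[1]: S = E(K, 7A) = CB; 93 ⊕ CB = 58.
C[2]: S = E(K, CB) = 5A; D4 ⊕ 5A = 8E.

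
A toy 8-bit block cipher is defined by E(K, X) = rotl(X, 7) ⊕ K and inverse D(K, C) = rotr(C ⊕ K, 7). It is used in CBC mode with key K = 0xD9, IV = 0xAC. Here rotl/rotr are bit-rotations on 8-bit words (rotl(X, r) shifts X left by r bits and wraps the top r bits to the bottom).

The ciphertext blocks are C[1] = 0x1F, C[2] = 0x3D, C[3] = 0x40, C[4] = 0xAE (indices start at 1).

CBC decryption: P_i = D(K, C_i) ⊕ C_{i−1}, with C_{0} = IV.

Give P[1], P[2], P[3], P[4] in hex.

P[1]: D(K, 0x1F) = 0x8D; 0x8D ⊕ 0xAC = 0x21.
P[2]: D(K, 0x3D) = 0xC9; 0xC9 ⊕ 0x1F = 0xD6.
P[3]: D(K, 0x40) = 0x33; 0x33 ⊕ 0x3D = 0x0E.
P[4]: D(K, 0xAE) = 0xEE; 0xEE ⊕ 0x40 = 0xAE.

P[1] = 0x21, P[2] = 0xD6, P[3] = 0x0E, P[4] = 0xAE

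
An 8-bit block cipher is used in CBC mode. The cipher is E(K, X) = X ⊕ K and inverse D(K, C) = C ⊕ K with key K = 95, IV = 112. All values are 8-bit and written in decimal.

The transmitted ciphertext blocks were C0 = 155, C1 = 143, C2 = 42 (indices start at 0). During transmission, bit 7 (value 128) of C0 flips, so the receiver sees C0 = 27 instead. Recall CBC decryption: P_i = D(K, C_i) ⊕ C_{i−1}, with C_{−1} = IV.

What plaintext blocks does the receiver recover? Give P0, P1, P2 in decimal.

P0 = 52, P1 = 203, P2 = 250

Only C0 changed, to 27. In CBC, a change in C_i garbles P_i and flips the same bit in P_{i+1}. Decrypting the received ciphertext:
P0: D(K, 27) = 68; 68 ⊕ 112 = 52.
P1: D(K, 143) = 208; 208 ⊕ 27 = 203.
P2: D(K, 42) = 117; 117 ⊕ 143 = 250.
Blocks that differ from the original plaintext: P0, P1.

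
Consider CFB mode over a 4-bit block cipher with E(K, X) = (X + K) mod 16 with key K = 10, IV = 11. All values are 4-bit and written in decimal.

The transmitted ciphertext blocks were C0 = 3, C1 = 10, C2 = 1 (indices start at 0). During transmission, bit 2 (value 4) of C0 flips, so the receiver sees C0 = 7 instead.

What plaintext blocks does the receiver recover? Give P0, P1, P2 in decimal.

P0 = 2, P1 = 11, P2 = 5

CFB decryption: P_i = C_i ⊕ E(K, C_{i−1}), with C_{−1} = IV.
Only C0 changed, to 7. In CFB, a change in C_i flips the same bit in P_i and garbles P_{i+1}. Decrypting the received ciphertext:
P0: E(K, 11) = 5; 7 ⊕ 5 = 2.
P1: E(K, 7) = 1; 10 ⊕ 1 = 11.
P2: E(K, 10) = 4; 1 ⊕ 4 = 5.
Blocks that differ from the original plaintext: P0, P1.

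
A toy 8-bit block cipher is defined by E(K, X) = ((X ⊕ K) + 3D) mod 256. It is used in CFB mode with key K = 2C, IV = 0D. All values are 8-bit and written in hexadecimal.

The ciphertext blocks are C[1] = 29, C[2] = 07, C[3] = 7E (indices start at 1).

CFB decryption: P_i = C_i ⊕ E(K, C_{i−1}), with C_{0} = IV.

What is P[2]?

P[2] = 45

P[2]: E(K, 29) = 42; 07 ⊕ 42 = 45.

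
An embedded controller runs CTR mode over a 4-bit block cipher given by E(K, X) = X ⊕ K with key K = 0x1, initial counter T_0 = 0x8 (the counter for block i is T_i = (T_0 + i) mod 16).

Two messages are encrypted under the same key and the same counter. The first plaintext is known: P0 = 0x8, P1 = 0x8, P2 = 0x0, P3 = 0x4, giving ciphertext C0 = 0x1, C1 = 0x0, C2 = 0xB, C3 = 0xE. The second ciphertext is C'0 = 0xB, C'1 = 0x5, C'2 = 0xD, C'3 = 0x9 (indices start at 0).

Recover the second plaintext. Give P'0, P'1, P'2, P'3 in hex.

P'0 = 0x2, P'1 = 0xD, P'2 = 0x6, P'3 = 0x3

In CTR with a reused counter, both messages share the same keystream S_i, so C_i ⊕ C'_i = P_i ⊕ P'_i and thus P'_i = P_i ⊕ C_i ⊕ C'_i.
P'0: 0x8 ⊕ 0x1 ⊕ 0xB = 0x2.
P'1: 0x8 ⊕ 0x0 ⊕ 0x5 = 0xD.
P'2: 0x0 ⊕ 0xB ⊕ 0xD = 0x6.
P'3: 0x4 ⊕ 0xE ⊕ 0x9 = 0x3.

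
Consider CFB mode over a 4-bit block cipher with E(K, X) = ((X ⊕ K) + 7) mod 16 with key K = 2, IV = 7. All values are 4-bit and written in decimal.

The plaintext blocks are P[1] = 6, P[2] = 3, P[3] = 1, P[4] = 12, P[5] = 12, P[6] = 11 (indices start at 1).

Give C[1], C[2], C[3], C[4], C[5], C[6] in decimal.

C[1] = 10, C[2] = 12, C[3] = 4, C[4] = 1, C[5] = 6, C[6] = 0

CFB encryption: C_i = P_i ⊕ E(K, C_{i−1}), with C_{0} = IV.
C[1]: E(K, 7) = 12; 6 ⊕ 12 = 10.
C[2]: E(K, 10) = 15; 3 ⊕ 15 = 12.
C[3]: E(K, 12) = 5; 1 ⊕ 5 = 4.
C[4]: E(K, 4) = 13; 12 ⊕ 13 = 1.
C[5]: E(K, 1) = 10; 12 ⊕ 10 = 6.
C[6]: E(K, 6) = 11; 11 ⊕ 11 = 0.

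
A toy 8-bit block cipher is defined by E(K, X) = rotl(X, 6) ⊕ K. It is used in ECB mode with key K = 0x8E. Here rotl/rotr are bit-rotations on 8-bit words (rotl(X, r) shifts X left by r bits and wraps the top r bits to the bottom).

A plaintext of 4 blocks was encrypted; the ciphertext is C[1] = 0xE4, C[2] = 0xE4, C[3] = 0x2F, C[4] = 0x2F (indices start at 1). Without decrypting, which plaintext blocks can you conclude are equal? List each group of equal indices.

P[1] = P[2]; P[3] = P[4]

ECB encrypts each block independently with the same key, so equal ciphertext blocks imply equal plaintext blocks.
C[1] = C[2] = 0xE4, so P[1] = P[2].
C[3] = C[4] = 0x2F, so P[3] = P[4].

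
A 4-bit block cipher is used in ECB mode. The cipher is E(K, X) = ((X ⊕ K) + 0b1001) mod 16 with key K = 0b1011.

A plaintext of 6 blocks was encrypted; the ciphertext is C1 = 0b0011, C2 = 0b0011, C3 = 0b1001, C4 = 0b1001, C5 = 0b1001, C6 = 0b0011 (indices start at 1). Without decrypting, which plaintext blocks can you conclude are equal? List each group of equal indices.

P1 = P2 = P6; P3 = P4 = P5

ECB encrypts each block independently with the same key, so equal ciphertext blocks imply equal plaintext blocks.
C1 = C2 = C6 = 0b0011, so P1 = P2 = P6.
C3 = C4 = C5 = 0b1001, so P3 = P4 = P5.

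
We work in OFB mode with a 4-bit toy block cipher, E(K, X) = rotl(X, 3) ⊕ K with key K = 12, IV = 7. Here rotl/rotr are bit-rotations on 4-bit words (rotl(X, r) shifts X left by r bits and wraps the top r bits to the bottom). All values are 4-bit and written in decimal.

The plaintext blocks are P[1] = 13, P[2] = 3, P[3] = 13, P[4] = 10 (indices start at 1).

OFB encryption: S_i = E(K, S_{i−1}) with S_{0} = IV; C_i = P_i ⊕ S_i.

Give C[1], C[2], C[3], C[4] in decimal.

C[1] = 10, C[2] = 4, C[3] = 10, C[4] = 13

C[1]: S = E(K, 7) = 7; 13 ⊕ 7 = 10.
C[2]: S = E(K, 7) = 7; 3 ⊕ 7 = 4.
C[3]: S = E(K, 7) = 7; 13 ⊕ 7 = 10.
C[4]: S = E(K, 7) = 7; 10 ⊕ 7 = 13.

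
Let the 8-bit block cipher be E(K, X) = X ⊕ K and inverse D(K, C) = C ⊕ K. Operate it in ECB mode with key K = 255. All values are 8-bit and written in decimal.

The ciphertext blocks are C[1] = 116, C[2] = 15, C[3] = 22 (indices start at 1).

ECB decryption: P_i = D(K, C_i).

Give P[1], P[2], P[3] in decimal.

P[1]: D(K, 116) = 139.
P[2]: D(K, 15) = 240.
P[3]: D(K, 22) = 233.

P[1] = 139, P[2] = 240, P[3] = 233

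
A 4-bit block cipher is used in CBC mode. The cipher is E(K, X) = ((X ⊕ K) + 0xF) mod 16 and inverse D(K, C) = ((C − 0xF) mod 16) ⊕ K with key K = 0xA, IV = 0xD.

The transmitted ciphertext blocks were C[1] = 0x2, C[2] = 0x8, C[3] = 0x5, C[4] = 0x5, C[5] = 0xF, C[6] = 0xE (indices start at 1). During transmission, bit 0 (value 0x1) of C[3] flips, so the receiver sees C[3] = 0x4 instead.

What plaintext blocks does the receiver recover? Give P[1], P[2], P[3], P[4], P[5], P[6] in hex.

P[1] = 0x4, P[2] = 0x1, P[3] = 0x7, P[4] = 0x8, P[5] = 0xF, P[6] = 0xA

CBC decryption: P_i = D(K, C_i) ⊕ C_{i−1}, with C_{0} = IV.
Only C[3] changed, to 0x4. In CBC, a change in C_i garbles P_i and flips the same bit in P_{i+1}. Decrypting the received ciphertext:
P[1]: D(K, 0x2) = 0x9; 0x9 ⊕ 0xD = 0x4.
P[2]: D(K, 0x8) = 0x3; 0x3 ⊕ 0x2 = 0x1.
P[3]: D(K, 0x4) = 0xF; 0xF ⊕ 0x8 = 0x7.
P[4]: D(K, 0x5) = 0xC; 0xC ⊕ 0x4 = 0x8.
P[5]: D(K, 0xF) = 0xA; 0xA ⊕ 0x5 = 0xF.
P[6]: D(K, 0xE) = 0x5; 0x5 ⊕ 0xF = 0xA.
Blocks that differ from the original plaintext: P[3], P[4].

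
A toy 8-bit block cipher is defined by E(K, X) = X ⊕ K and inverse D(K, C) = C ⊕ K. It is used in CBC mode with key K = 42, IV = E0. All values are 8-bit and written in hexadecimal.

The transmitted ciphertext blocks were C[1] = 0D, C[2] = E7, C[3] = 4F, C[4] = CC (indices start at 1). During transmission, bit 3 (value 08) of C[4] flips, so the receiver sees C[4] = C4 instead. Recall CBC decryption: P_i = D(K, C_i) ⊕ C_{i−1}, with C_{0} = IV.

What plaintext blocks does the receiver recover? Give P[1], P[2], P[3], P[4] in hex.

P[1] = AF, P[2] = A8, P[3] = EA, P[4] = C9

Only C[4] changed, to C4. In CBC, a change in C_i garbles P_i and flips the same bit in P_{i+1}. Decrypting the received ciphertext:
P[1]: D(K, 0D) = 4F; 4F ⊕ E0 = AF.
P[2]: D(K, E7) = A5; A5 ⊕ 0D = A8.
P[3]: D(K, 4F) = 0D; 0D ⊕ E7 = EA.
P[4]: D(K, C4) = 86; 86 ⊕ 4F = C9.
Blocks that differ from the original plaintext: P[4].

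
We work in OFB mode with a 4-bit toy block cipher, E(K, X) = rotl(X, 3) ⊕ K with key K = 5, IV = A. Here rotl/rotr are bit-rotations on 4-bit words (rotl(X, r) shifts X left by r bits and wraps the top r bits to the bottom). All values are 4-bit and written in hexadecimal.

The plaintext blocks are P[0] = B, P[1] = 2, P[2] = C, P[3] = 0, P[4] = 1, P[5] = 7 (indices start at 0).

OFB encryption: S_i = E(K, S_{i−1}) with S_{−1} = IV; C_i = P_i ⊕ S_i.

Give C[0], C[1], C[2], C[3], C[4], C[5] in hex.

C[0]: S = E(K, A) = 0; B ⊕ 0 = B.
C[1]: S = E(K, 0) = 5; 2 ⊕ 5 = 7.
C[2]: S = E(K, 5) = F; C ⊕ F = 3.
C[3]: S = E(K, F) = A; 0 ⊕ A = A.
C[4]: S = E(K, A) = 0; 1 ⊕ 0 = 1.
C[5]: S = E(K, 0) = 5; 7 ⊕ 5 = 2.

C[0] = B, C[1] = 7, C[2] = 3, C[3] = A, C[4] = 1, C[5] = 2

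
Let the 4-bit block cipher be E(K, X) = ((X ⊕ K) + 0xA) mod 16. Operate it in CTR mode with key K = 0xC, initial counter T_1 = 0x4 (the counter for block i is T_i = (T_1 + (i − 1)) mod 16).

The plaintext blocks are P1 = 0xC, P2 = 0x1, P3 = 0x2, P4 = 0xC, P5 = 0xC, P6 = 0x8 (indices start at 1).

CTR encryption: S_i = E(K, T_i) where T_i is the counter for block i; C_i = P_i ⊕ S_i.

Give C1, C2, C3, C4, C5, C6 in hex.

C1 = 0xE, C2 = 0x2, C3 = 0x6, C4 = 0x9, C5 = 0x2, C6 = 0x7

C1: T = 0x4, S = E(K, T) = 0x2; 0xC ⊕ 0x2 = 0xE.
C2: T = 0x5, S = E(K, T) = 0x3; 0x1 ⊕ 0x3 = 0x2.
C3: T = 0x6, S = E(K, T) = 0x4; 0x2 ⊕ 0x4 = 0x6.
C4: T = 0x7, S = E(K, T) = 0x5; 0xC ⊕ 0x5 = 0x9.
C5: T = 0x8, S = E(K, T) = 0xE; 0xC ⊕ 0xE = 0x2.
C6: T = 0x9, S = E(K, T) = 0xF; 0x8 ⊕ 0xF = 0x7.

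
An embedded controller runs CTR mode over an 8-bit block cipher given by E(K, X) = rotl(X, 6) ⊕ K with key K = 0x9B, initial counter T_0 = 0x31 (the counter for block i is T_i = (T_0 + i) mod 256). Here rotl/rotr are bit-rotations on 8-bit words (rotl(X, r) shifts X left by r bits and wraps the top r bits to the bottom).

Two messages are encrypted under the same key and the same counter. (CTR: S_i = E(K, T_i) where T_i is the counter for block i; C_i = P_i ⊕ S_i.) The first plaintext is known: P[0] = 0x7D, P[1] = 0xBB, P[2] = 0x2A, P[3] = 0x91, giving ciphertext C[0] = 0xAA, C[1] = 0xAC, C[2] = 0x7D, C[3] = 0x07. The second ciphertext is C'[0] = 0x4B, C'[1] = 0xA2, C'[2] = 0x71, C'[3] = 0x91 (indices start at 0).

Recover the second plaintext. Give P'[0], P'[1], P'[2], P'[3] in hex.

P'[0] = 0x9C, P'[1] = 0xB5, P'[2] = 0x26, P'[3] = 0x07

In CTR with a reused counter, both messages share the same keystream S_i, so C_i ⊕ C'_i = P_i ⊕ P'_i and thus P'_i = P_i ⊕ C_i ⊕ C'_i.
P'[0]: 0x7D ⊕ 0xAA ⊕ 0x4B = 0x9C.
P'[1]: 0xBB ⊕ 0xAC ⊕ 0xA2 = 0xB5.
P'[2]: 0x2A ⊕ 0x7D ⊕ 0x71 = 0x26.
P'[3]: 0x91 ⊕ 0x07 ⊕ 0x91 = 0x07.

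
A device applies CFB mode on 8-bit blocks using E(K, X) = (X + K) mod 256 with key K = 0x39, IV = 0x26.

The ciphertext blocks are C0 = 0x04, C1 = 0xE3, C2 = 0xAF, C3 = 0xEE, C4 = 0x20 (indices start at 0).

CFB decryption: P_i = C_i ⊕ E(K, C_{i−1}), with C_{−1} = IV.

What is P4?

P4 = 0x07

P4: E(K, 0xEE) = 0x27; 0x20 ⊕ 0x27 = 0x07.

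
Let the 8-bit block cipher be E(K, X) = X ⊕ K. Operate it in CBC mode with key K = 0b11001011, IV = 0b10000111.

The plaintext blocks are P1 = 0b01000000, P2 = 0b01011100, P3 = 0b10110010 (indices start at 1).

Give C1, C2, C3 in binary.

C1 = 0b00001100, C2 = 0b10011011, C3 = 0b11100010

CBC encryption: C_i = E(K, P_i ⊕ C_{i−1}), with C_{0} = IV.
C1: P1 ⊕ 0b10000111 = 0b11000111; E(K, 0b11000111) = 0b00001100.
C2: P2 ⊕ 0b00001100 = 0b01010000; E(K, 0b01010000) = 0b10011011.
C3: P3 ⊕ 0b10011011 = 0b00101001; E(K, 0b00101001) = 0b11100010.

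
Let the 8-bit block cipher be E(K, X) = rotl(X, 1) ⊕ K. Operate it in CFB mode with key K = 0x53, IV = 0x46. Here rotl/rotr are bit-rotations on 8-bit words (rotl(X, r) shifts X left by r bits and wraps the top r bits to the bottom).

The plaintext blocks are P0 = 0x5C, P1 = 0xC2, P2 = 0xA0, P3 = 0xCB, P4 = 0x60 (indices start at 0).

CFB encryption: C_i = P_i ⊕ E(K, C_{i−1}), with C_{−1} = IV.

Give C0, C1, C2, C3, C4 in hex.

C0: E(K, 0x46) = 0xDF; 0x5C ⊕ 0xDF = 0x83.
C1: E(K, 0x83) = 0x54; 0xC2 ⊕ 0x54 = 0x96.
C2: E(K, 0x96) = 0x7E; 0xA0 ⊕ 0x7E = 0xDE.
C3: E(K, 0xDE) = 0xEE; 0xCB ⊕ 0xEE = 0x25.
C4: E(K, 0x25) = 0x19; 0x60 ⊕ 0x19 = 0x79.

C0 = 0x83, C1 = 0x96, C2 = 0xDE, C3 = 0x25, C4 = 0x79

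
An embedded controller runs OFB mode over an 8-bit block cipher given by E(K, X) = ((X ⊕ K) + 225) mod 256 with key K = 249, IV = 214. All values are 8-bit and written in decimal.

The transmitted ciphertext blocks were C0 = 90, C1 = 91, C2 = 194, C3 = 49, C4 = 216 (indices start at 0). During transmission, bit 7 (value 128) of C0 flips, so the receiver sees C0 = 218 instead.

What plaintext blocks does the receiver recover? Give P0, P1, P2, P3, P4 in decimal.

OFB decryption: S_i = E(K, S_{i−1}) with S_{−1} = IV; P_i = C_i ⊕ S_i.
Only C0 changed, to 218. In OFB, a change in C_i flips the same bit in P_i only; the keystream is unaffected. Decrypting the received ciphertext:
P0: S = E(K, 214) = 16; 218 ⊕ 16 = 202.
P1: S = E(K, 16) = 202; 91 ⊕ 202 = 145.
P2: S = E(K, 202) = 20; 194 ⊕ 20 = 214.
P3: S = E(K, 20) = 206; 49 ⊕ 206 = 255.
P4: S = E(K, 206) = 24; 216 ⊕ 24 = 192.
Blocks that differ from the original plaintext: P0.

P0 = 202, P1 = 145, P2 = 214, P3 = 255, P4 = 192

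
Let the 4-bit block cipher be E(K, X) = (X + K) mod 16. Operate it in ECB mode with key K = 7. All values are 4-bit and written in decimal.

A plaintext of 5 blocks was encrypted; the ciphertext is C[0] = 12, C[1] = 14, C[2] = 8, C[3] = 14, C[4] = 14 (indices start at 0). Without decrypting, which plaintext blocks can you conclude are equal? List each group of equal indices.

P[1] = P[3] = P[4]

ECB encrypts each block independently with the same key, so equal ciphertext blocks imply equal plaintext blocks.
C[1] = C[3] = C[4] = 14, so P[1] = P[3] = P[4].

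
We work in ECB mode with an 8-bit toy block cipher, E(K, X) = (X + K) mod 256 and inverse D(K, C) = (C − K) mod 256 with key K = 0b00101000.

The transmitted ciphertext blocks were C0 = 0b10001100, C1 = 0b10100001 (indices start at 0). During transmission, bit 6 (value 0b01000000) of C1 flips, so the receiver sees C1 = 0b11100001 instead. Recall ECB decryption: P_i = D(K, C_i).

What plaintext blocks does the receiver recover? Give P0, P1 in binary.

P0 = 0b01100100, P1 = 0b10111001

Only C1 changed, to 0b11100001. In ECB, a change in C_i affects only P_i. Decrypting the received ciphertext:
P0: D(K, 0b10001100) = 0b01100100.
P1: D(K, 0b11100001) = 0b10111001.
Blocks that differ from the original plaintext: P1.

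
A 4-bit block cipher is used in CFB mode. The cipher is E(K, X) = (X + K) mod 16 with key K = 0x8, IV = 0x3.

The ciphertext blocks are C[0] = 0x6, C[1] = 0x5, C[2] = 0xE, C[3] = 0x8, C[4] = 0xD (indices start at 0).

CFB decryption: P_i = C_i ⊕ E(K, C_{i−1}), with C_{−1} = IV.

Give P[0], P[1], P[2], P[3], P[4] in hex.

P[0] = 0xD, P[1] = 0xB, P[2] = 0x3, P[3] = 0xE, P[4] = 0xD

P[0]: E(K, 0x3) = 0xB; 0x6 ⊕ 0xB = 0xD.
P[1]: E(K, 0x6) = 0xE; 0x5 ⊕ 0xE = 0xB.
P[2]: E(K, 0x5) = 0xD; 0xE ⊕ 0xD = 0x3.
P[3]: E(K, 0xE) = 0x6; 0x8 ⊕ 0x6 = 0xE.
P[4]: E(K, 0x8) = 0x0; 0xD ⊕ 0x0 = 0xD.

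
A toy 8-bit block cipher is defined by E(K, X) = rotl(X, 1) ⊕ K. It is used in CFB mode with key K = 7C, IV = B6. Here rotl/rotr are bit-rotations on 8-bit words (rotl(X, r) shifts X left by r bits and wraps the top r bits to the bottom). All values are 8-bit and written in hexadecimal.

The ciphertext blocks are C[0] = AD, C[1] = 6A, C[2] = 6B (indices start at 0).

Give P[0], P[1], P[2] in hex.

CFB decryption: P_i = C_i ⊕ E(K, C_{i−1}), with C_{−1} = IV.
P[0]: E(K, B6) = 11; AD ⊕ 11 = BC.
P[1]: E(K, AD) = 27; 6A ⊕ 27 = 4D.
P[2]: E(K, 6A) = A8; 6B ⊕ A8 = C3.

P[0] = BC, P[1] = 4D, P[2] = C3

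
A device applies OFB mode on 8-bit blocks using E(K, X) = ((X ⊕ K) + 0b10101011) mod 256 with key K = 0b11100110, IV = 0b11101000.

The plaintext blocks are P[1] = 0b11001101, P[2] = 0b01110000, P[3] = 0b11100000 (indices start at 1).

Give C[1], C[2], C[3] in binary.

OFB encryption: S_i = E(K, S_{i−1}) with S_{0} = IV; C_i = P_i ⊕ S_i.
C[1]: S = E(K, 0b11101000) = 0b10111001; 0b11001101 ⊕ 0b10111001 = 0b01110100.
C[2]: S = E(K, 0b10111001) = 0b00001010; 0b01110000 ⊕ 0b00001010 = 0b01111010.
C[3]: S = E(K, 0b00001010) = 0b10010111; 0b11100000 ⊕ 0b10010111 = 0b01110111.

C[1] = 0b01110100, C[2] = 0b01111010, C[3] = 0b01110111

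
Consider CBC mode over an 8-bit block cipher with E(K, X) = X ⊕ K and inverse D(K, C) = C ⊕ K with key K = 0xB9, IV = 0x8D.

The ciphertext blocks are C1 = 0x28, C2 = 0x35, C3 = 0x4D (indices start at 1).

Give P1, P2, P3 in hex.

CBC decryption: P_i = D(K, C_i) ⊕ C_{i−1}, with C_{0} = IV.
P1: D(K, 0x28) = 0x91; 0x91 ⊕ 0x8D = 0x1C.
P2: D(K, 0x35) = 0x8C; 0x8C ⊕ 0x28 = 0xA4.
P3: D(K, 0x4D) = 0xF4; 0xF4 ⊕ 0x35 = 0xC1.

P1 = 0x1C, P2 = 0xA4, P3 = 0xC1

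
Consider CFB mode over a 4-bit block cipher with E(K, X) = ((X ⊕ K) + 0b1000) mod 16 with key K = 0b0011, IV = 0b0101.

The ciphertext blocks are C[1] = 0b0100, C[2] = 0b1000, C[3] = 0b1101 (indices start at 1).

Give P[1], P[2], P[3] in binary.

CFB decryption: P_i = C_i ⊕ E(K, C_{i−1}), with C_{0} = IV.
P[1]: E(K, 0b0101) = 0b1110; 0b0100 ⊕ 0b1110 = 0b1010.
P[2]: E(K, 0b0100) = 0b1111; 0b1000 ⊕ 0b1111 = 0b0111.
P[3]: E(K, 0b1000) = 0b0011; 0b1101 ⊕ 0b0011 = 0b1110.

P[1] = 0b1010, P[2] = 0b0111, P[3] = 0b1110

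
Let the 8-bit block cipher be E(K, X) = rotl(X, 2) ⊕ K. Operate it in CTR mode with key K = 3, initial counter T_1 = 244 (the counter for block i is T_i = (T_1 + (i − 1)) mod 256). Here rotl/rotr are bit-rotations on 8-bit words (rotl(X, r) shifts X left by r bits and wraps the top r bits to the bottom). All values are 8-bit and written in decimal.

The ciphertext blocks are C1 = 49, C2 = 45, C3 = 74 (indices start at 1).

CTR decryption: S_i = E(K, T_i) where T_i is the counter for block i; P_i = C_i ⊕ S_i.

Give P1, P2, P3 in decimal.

P1 = 225, P2 = 249, P3 = 146

P1: T = 244, S = E(K, T) = 208; 49 ⊕ 208 = 225.
P2: T = 245, S = E(K, T) = 212; 45 ⊕ 212 = 249.
P3: T = 246, S = E(K, T) = 216; 74 ⊕ 216 = 146.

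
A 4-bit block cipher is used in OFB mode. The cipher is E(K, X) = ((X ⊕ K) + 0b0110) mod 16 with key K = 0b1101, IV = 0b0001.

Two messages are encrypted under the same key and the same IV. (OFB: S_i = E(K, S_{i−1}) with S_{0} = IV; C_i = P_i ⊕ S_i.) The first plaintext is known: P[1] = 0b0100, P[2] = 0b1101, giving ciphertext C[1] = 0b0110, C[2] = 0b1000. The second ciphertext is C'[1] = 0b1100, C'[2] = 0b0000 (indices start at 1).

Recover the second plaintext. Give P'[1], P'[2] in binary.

In OFB with a reused IV, both messages share the same keystream S_i, so C_i ⊕ C'_i = P_i ⊕ P'_i and thus P'_i = P_i ⊕ C_i ⊕ C'_i.
P'[1]: 0b0100 ⊕ 0b0110 ⊕ 0b1100 = 0b1110.
P'[2]: 0b1101 ⊕ 0b1000 ⊕ 0b0000 = 0b0101.

P'[1] = 0b1110, P'[2] = 0b0101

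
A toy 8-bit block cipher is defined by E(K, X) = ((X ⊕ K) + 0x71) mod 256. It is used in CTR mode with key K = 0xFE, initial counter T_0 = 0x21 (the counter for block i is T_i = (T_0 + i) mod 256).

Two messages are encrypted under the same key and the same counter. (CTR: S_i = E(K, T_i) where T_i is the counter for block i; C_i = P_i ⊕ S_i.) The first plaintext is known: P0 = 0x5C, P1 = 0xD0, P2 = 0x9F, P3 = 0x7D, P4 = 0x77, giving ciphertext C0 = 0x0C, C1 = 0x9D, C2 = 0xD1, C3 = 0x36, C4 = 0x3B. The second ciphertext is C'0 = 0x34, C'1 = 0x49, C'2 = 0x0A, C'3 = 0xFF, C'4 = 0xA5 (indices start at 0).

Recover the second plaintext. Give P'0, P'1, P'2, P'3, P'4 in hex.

P'0 = 0x64, P'1 = 0x04, P'2 = 0x44, P'3 = 0xB4, P'4 = 0xE9

In CTR with a reused counter, both messages share the same keystream S_i, so C_i ⊕ C'_i = P_i ⊕ P'_i and thus P'_i = P_i ⊕ C_i ⊕ C'_i.
P'0: 0x5C ⊕ 0x0C ⊕ 0x34 = 0x64.
P'1: 0xD0 ⊕ 0x9D ⊕ 0x49 = 0x04.
P'2: 0x9F ⊕ 0xD1 ⊕ 0x0A = 0x44.
P'3: 0x7D ⊕ 0x36 ⊕ 0xFF = 0xB4.
P'4: 0x77 ⊕ 0x3B ⊕ 0xA5 = 0xE9.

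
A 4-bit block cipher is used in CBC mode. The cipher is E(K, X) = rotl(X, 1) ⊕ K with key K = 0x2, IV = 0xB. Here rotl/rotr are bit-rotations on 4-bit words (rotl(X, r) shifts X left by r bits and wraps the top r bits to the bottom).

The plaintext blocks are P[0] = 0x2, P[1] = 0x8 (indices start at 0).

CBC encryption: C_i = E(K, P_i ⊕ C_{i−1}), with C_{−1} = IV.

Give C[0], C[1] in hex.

C[0]: P[0] ⊕ 0xB = 0x9; E(K, 0x9) = 0x1.
C[1]: P[1] ⊕ 0x1 = 0x9; E(K, 0x9) = 0x1.

C[0] = 0x1, C[1] = 0x1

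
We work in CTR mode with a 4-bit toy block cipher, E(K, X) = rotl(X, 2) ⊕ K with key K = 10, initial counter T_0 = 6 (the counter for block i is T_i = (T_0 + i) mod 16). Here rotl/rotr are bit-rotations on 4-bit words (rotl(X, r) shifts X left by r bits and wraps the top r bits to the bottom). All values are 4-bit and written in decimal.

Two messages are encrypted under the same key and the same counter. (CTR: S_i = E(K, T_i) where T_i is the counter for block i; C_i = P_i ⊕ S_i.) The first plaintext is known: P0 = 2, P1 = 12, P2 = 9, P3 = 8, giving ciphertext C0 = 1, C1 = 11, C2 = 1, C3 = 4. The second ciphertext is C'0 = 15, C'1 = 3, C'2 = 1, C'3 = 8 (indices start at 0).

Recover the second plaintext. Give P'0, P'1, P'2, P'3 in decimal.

In CTR with a reused counter, both messages share the same keystream S_i, so C_i ⊕ C'_i = P_i ⊕ P'_i and thus P'_i = P_i ⊕ C_i ⊕ C'_i.
P'0: 2 ⊕ 1 ⊕ 15 = 12.
P'1: 12 ⊕ 11 ⊕ 3 = 4.
P'2: 9 ⊕ 1 ⊕ 1 = 9.
P'3: 8 ⊕ 4 ⊕ 8 = 4.

P'0 = 12, P'1 = 4, P'2 = 9, P'3 = 4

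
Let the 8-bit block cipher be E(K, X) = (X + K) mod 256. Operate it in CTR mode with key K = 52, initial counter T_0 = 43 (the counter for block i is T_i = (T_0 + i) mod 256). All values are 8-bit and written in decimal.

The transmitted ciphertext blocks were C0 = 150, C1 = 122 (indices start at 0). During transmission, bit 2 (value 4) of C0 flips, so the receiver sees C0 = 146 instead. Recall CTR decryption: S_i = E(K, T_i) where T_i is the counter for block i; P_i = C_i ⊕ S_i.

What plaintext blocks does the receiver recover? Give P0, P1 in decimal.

P0 = 205, P1 = 26

Only C0 changed, to 146. In CTR, a change in C_i flips the same bit in P_i only; the keystream is unaffected. Decrypting the received ciphertext:
P0: T = 43, S = E(K, T) = 95; 146 ⊕ 95 = 205.
P1: T = 44, S = E(K, T) = 96; 122 ⊕ 96 = 26.
Blocks that differ from the original plaintext: P0.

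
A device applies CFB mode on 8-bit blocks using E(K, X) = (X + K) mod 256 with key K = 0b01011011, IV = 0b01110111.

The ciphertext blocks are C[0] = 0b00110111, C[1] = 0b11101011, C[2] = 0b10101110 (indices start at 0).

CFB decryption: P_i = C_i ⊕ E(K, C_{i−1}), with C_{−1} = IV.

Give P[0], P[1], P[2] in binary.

P[0]: E(K, 0b01110111) = 0b11010010; 0b00110111 ⊕ 0b11010010 = 0b11100101.
P[1]: E(K, 0b00110111) = 0b10010010; 0b11101011 ⊕ 0b10010010 = 0b01111001.
P[2]: E(K, 0b11101011) = 0b01000110; 0b10101110 ⊕ 0b01000110 = 0b11101000.

P[0] = 0b11100101, P[1] = 0b01111001, P[2] = 0b11101000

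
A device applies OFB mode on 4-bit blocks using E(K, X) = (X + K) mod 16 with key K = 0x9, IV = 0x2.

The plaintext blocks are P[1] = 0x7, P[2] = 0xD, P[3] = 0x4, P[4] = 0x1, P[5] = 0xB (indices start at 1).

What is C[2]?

OFB encryption: S_i = E(K, S_{i−1}) with S_{0} = IV; C_i = P_i ⊕ S_i.
C[1]: S = E(K, 0x2) = 0xB; 0x7 ⊕ 0xB = 0xC.
C[2]: S = E(K, 0xB) = 0x4; 0xD ⊕ 0x4 = 0x9.

C[2] = 0x9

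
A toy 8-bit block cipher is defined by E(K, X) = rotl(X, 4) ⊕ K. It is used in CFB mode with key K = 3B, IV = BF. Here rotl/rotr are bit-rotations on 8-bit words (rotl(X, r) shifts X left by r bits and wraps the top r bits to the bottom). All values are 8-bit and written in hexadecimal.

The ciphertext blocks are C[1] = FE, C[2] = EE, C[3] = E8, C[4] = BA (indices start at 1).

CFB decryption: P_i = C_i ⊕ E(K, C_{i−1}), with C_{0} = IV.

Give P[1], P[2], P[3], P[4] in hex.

P[1] = 3E, P[2] = 3A, P[3] = 3D, P[4] = 0F

P[1]: E(K, BF) = C0; FE ⊕ C0 = 3E.
P[2]: E(K, FE) = D4; EE ⊕ D4 = 3A.
P[3]: E(K, EE) = D5; E8 ⊕ D5 = 3D.
P[4]: E(K, E8) = B5; BA ⊕ B5 = 0F.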